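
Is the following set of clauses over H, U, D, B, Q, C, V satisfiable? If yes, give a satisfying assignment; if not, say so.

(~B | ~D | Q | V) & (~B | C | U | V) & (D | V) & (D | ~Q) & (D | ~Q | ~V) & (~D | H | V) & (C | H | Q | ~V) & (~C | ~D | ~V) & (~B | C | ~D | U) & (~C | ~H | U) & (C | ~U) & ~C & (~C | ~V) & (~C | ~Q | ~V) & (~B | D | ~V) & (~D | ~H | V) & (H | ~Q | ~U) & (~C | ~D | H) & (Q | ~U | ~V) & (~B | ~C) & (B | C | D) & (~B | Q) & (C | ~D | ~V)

Case V = True:
  (~C) forces C = False.
  (C | ~U) forces U = False.
  (C | ~D | ~V) forces D = False.
  (D | ~Q) forces Q = False.
  (C | H | Q | ~V) forces H = True.
  (~B | D | ~V) forces B = False.
  Clause (B | C | D) is falsified — contradiction.
Case V = False:
  (D | V) forces D = True.
  (~D | H | V) forces H = True.
  Clause (~D | ~H | V) is falsified — contradiction.
Both cases fail, so the formula is unsatisfiable.

Unsatisfiable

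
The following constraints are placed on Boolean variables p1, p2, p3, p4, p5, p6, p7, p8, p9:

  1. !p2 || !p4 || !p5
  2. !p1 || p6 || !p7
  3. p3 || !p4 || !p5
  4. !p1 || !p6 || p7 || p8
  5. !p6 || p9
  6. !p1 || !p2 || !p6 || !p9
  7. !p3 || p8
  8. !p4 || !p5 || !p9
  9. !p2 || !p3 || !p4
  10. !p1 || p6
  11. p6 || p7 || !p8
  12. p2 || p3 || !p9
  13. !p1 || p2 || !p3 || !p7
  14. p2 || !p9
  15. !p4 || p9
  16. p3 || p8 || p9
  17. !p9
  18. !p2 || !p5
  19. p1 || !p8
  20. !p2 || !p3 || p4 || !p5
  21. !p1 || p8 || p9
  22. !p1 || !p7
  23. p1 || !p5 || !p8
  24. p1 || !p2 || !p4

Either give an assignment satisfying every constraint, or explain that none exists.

Unsatisfiable — no assignment works.

Case p8 = True:
  (!p9) forces p9 = False.
  (!p6 || p9) forces p6 = False.
  (!p1 || p6) forces p1 = False.
  Clause (p1 || !p8) is falsified — contradiction.
Case p8 = False:
  (!p3 || p8) forces p3 = False.
  (p3 || p8 || p9) forces p9 = True.
  Clause (!p9) is falsified — contradiction.
Both cases fail, so the formula is unsatisfiable.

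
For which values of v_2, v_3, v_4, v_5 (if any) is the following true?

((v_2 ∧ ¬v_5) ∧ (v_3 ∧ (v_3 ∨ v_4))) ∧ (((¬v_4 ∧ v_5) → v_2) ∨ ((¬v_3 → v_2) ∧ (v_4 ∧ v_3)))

v_2 = True, v_3 = True, v_4 = False, v_5 = False

  (v_2 ∧ ¬v_5) ∧ (v_3 ∧ (v_3 ∨ v_4)) = True
    v_2 ∧ ¬v_5 = True
      ¬v_5 = True
    v_3 ∧ (v_3 ∨ v_4) = True
      v_3 ∨ v_4 = True
  ((¬v_4 ∧ v_5) → v_2) ∨ ((¬v_3 → v_2) ∧ (v_4 ∧ v_3)) = True
    (¬v_4 ∧ v_5) → v_2 = True
      ¬v_4 ∧ v_5 = False
        ¬v_4 = True
    (¬v_3 → v_2) ∧ (v_4 ∧ v_3) = False
      ¬v_3 → v_2 = True
        ¬v_3 = False
      v_4 ∧ v_3 = False
Both conjuncts True, so the formula holds.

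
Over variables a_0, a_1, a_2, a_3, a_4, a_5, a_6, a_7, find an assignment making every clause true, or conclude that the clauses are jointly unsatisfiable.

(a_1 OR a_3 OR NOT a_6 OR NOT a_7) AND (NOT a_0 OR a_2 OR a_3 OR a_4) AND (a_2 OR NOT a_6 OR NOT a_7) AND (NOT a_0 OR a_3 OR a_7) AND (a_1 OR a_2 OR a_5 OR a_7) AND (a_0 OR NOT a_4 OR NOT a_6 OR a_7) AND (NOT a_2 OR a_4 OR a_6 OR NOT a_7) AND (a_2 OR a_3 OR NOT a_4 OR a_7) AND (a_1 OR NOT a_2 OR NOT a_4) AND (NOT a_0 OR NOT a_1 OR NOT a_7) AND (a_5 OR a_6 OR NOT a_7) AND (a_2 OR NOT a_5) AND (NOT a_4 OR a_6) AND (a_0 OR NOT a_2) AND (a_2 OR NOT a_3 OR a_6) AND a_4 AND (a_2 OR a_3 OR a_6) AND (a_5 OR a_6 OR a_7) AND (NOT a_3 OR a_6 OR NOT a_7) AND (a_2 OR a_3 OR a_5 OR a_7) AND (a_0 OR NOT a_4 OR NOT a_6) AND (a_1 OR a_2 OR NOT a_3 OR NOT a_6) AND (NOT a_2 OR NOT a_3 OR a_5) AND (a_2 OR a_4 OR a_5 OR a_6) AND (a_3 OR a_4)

Unit clause (a_4) forces a_4 = True.
In (NOT a_4 OR a_6) only a_6 is left, so a_6 = True.
In (a_0 OR NOT a_4 OR NOT a_6) only a_0 is left, so a_0 = True.
Try a_1 = False:
  (a_1 OR NOT a_2 OR NOT a_4) forces a_2 = False.
  (a_2 OR NOT a_6 OR NOT a_7) forces a_7 = False.
  (NOT a_0 OR a_3 OR a_7) forces a_3 = True.
  clause (a_1 OR a_2 OR NOT a_3 OR NOT a_6) is falsified — backtrack.
So a_1 = True.
  then (NOT a_0 OR NOT a_1 OR NOT a_7) forces a_7 = False.
  then (NOT a_0 OR a_3 OR a_7) forces a_3 = True.
Set a_2 = False.
  then (a_2 OR NOT a_5) forces a_5 = False.
All clauses satisfied.

a_0: True, a_1: True, a_2: False, a_3: True, a_4: True, a_5: False, a_6: True, a_7: False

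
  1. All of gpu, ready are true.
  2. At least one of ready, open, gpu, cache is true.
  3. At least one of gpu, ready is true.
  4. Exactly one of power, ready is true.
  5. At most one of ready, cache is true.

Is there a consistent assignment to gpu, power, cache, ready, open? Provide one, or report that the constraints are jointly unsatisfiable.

gpu = True; power = False; cache = False; ready = True; open = False

  (1) {gpu, ready}: all 2 true ✓
  (2) {ready, open, gpu, cache}: 2 true — at least one ✓
  (3) {gpu, ready}: 2 true — at least one ✓
  (4) {power, ready}: 1 true — exactly one ✓
  (5) {ready, cache}: 1 true — at most one ✓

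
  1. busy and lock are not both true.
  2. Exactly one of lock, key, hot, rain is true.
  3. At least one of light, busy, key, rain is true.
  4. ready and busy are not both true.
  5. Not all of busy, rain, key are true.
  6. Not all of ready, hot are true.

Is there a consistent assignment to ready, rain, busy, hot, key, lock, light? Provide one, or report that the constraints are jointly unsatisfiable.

ready=T, rain=T, busy=F, hot=F, key=F, lock=F, light=T

  (1) busy=F, lock=F — not both ✓
  (2) {lock, key, hot, rain}: 1 true — exactly one ✓
  (3) {light, busy, key, rain}: 2 true — at least one ✓
  (4) ready=T, busy=F — not both ✓
  (5) {busy, rain, key}: 1/3 true — not all ✓
  (6) {ready, hot}: 1/2 true — not all ✓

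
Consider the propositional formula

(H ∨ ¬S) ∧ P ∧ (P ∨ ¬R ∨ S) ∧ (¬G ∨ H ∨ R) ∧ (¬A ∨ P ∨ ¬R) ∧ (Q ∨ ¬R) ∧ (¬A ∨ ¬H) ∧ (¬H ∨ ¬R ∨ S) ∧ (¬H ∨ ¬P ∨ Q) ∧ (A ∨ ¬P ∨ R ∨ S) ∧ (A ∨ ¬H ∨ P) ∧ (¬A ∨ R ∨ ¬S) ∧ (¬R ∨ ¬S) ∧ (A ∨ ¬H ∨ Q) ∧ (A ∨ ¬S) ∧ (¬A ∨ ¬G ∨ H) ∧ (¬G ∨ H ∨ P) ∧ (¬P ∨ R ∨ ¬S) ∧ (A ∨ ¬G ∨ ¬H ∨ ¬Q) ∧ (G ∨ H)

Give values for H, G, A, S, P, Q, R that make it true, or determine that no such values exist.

H = False, G = True, A = False, S = False, P = True, Q = True, R = True

Unit clause (P) forces P = True.
Try H = True:
  (¬A ∨ ¬H) forces A = False.
  (¬H ∨ ¬P ∨ Q) forces Q = True.
  (A ∨ ¬S) forces S = False.
  (¬H ∨ ¬R ∨ S) forces R = False.
  clause (A ∨ ¬P ∨ R ∨ S) is falsified — backtrack.
So H = False.
  then (H ∨ ¬S) forces S = False.
  then (G ∨ H) forces G = True.
  then (¬G ∨ H ∨ R) forces R = True.
  then (Q ∨ ¬R) forces Q = True.
  then (¬A ∨ ¬G ∨ H) forces A = False.
All clauses satisfied.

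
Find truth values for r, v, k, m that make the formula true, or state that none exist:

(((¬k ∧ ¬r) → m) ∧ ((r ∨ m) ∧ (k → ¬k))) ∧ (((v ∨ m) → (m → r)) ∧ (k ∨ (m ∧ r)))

r = True, v = False, k = False, m = True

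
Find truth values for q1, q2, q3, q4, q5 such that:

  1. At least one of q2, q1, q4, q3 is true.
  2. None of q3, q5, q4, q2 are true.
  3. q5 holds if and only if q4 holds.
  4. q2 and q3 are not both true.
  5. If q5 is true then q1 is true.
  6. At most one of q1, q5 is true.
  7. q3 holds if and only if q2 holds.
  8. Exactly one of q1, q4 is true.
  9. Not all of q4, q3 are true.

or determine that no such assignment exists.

q1: True; q2: False; q3: False; q4: False; q5: False

  (1) {q2, q1, q4, q3}: 1 true — at least one ✓
  (2) {q3, q5, q4, q2}: 0 true — none ✓
  (3) q5=F, q4=F — same ✓
  (4) q2=F, q3=F — not both ✓
  (5) q5=F ⇒ q1: vacuous ✓
  (6) {q1, q5}: 1 true — at most one ✓
  (7) q3=F, q2=F — same ✓
  (8) {q1, q4}: 1 true — exactly one ✓
  (9) {q4, q3}: 0/2 true — not all ✓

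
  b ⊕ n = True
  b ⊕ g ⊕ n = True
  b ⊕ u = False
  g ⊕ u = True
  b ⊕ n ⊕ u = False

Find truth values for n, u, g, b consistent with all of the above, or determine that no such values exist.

n = False, u = True, g = False, b = True

b ⊕ n = T ⊕ F = True ✓
b ⊕ g ⊕ n = T ⊕ F ⊕ F = True ✓
b ⊕ u = T ⊕ T = False ✓
g ⊕ u = F ⊕ T = True ✓
b ⊕ n ⊕ u = T ⊕ F ⊕ T = False ✓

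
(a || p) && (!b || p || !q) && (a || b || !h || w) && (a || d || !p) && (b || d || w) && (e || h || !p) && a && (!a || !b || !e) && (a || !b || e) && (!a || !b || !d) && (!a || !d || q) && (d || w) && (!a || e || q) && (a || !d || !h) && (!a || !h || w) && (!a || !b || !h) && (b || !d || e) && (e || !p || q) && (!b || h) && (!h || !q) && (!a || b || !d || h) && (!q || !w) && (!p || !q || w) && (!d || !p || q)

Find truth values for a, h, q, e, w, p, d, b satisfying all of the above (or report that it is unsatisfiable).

a = True; h = True; q = False; e = True; w = True; p = False; d = False; b = False

Unit clause (a) forces a = True.
Set h = True.
  then (!a || !h || w) forces w = True.
  then (!a || !b || !h) forces b = False.
  then (!h || !q) forces q = False.
  then (!a || !d || q) forces d = False.
  then (!a || e || q) forces e = True.
Set p = False.
All clauses satisfied.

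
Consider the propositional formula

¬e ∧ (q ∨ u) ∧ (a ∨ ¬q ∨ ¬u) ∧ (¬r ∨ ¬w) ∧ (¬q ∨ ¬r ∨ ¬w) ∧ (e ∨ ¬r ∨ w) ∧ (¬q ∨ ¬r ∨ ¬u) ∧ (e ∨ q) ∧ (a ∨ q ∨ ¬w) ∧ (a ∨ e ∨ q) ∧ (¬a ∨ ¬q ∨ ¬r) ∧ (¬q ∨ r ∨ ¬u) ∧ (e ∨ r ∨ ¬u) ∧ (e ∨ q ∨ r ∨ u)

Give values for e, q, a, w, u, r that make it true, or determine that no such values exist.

e = False, q = True, a = True, w = True, u = False, r = False

Unit clause (¬e) forces e = False.
In (e ∨ q) only q is left, so q = True.
Set a = True.
  then (¬a ∨ ¬q ∨ ¬r) forces r = False.
  then (¬q ∨ r ∨ ¬u) forces u = False.
Set w = True.
All clauses satisfied.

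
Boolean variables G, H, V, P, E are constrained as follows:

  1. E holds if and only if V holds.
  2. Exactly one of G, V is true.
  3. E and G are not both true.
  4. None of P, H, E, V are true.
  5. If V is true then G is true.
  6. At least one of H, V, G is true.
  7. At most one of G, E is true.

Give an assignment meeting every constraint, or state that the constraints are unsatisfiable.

G: True, H: False, V: False, P: False, E: False

  (1) E=F, V=F — same ✓
  (2) {G, V}: 1 true — exactly one ✓
  (3) E=F, G=T — not both ✓
  (4) {P, H, E, V}: 0 true — none ✓
  (5) V=F ⇒ G: vacuous ✓
  (6) {H, V, G}: 1 true — at least one ✓
  (7) {G, E}: 1 true — at most one ✓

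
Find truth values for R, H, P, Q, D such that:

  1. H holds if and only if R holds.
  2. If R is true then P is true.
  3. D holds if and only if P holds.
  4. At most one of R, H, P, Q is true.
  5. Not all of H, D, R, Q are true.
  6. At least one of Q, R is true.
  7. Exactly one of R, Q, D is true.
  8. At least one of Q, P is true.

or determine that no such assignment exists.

R=F, H=F, P=F, Q=T, D=F

  (1) H=F, R=F — same ✓
  (2) R=F ⇒ P: vacuous ✓
  (3) D=F, P=F — same ✓
  (4) {R, H, P, Q}: 1 true — at most one ✓
  (5) {H, D, R, Q}: 1/4 true — not all ✓
  (6) {Q, R}: 1 true — at least one ✓
  (7) {R, Q, D}: 1 true — exactly one ✓
  (8) {Q, P}: 1 true — at least one ✓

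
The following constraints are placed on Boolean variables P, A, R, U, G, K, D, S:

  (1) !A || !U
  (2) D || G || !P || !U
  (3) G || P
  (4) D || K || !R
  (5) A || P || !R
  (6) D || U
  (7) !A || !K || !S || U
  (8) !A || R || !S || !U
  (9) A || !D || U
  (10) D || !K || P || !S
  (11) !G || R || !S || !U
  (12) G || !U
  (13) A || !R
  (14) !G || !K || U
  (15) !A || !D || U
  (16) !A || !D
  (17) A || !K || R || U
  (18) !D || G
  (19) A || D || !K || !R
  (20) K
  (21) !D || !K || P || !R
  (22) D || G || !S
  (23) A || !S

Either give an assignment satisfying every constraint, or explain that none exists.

Unit clause (K) forces K = True.
Set P = True.
Try A = True:
  (!A || !U) forces U = False.
  (D || U) forces D = True.
  clause (!A || !D || U) is falsified — backtrack.
So A = False.
  then (A || !R) forces R = False.
  then (A || !K || R || U) forces U = True.
  then (A || !S) forces S = False.
  then (G || !U) forces G = True.
Set D = False.
All clauses satisfied.

P=T, A=F, R=F, U=T, G=T, K=T, D=F, S=F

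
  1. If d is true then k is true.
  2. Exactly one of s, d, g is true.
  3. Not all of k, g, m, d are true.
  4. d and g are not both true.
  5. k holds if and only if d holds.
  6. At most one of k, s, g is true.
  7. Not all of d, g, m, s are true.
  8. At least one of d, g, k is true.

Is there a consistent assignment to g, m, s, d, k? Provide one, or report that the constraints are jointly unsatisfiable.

g = True, m = True, s = False, d = False, k = False

  (1) d=F ⇒ k: vacuous ✓
  (2) {s, d, g}: 1 true — exactly one ✓
  (3) {k, g, m, d}: 2/4 true — not all ✓
  (4) d=F, g=T — not both ✓
  (5) k=F, d=F — same ✓
  (6) {k, s, g}: 1 true — at most one ✓
  (7) {d, g, m, s}: 2/4 true — not all ✓
  (8) {d, g, k}: 1 true — at least one ✓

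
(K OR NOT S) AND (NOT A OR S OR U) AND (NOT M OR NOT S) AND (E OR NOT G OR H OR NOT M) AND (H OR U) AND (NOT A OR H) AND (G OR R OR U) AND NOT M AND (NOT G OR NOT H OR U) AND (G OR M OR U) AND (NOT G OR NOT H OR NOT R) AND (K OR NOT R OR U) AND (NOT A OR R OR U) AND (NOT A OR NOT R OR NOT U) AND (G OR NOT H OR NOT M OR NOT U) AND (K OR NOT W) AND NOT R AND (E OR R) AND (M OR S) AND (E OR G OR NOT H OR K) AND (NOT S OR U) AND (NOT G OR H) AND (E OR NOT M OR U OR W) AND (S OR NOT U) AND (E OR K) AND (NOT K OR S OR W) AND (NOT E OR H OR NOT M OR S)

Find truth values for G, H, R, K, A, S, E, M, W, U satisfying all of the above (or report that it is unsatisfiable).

Unit clause (NOT M) forces M = False.
Unit clause (NOT R) forces R = False.
In (E OR R) only E is left, so E = True.
In (M OR S) only S is left, so S = True.
In (NOT S OR U) only U is left, so U = True.
In (K OR NOT S) only K is left, so K = True.
Set G = False.
Set H = True.
Set A = False.
Set W = False.
All clauses satisfied.

G=F, H=T, R=F, K=T, A=F, S=T, E=T, M=F, W=F, U=T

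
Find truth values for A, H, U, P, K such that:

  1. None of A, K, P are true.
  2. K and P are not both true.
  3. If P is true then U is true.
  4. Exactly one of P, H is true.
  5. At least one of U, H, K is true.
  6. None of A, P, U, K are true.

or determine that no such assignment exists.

A = False, H = True, U = False, P = False, K = False

  (1) {A, K, P}: 0 true — none ✓
  (2) K=F, P=F — not both ✓
  (3) P=F ⇒ U: vacuous ✓
  (4) {P, H}: 1 true — exactly one ✓
  (5) {U, H, K}: 1 true — at least one ✓
  (6) {A, P, U, K}: 0 true — none ✓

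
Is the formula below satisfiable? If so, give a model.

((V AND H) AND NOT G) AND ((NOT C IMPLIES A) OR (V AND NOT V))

A=T, H=T, G=F, C=F, V=T

  (V AND H) AND NOT G = True
    V AND H = True
    NOT G = True
  (NOT C IMPLIES A) OR (V AND NOT V) = True
    NOT C IMPLIES A = True
      NOT C = True
    V AND NOT V = False
      NOT V = False
Both conjuncts True, so the formula holds.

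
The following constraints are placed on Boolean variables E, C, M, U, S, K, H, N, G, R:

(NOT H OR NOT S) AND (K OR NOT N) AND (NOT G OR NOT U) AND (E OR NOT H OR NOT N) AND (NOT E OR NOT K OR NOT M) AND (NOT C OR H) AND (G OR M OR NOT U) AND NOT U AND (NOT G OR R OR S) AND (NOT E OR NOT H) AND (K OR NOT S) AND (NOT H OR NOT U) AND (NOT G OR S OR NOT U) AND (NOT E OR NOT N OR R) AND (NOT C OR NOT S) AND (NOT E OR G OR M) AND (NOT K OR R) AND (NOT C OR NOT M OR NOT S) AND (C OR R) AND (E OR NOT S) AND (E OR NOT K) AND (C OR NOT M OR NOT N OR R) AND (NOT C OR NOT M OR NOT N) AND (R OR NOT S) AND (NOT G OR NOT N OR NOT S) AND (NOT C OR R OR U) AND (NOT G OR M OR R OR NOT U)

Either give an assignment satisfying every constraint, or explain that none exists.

Unit clause (NOT U) forces U = False.
Set E = False.
  then (E OR NOT S) forces S = False.
  then (E OR NOT K) forces K = False.
  then (K OR NOT N) forces N = False.
Set C = True.
  then (NOT C OR H) forces H = True.
  then (NOT C OR R OR U) forces R = True.
Set M = False.
Set G = False.
All clauses satisfied.

E = False, C = True, M = False, U = False, S = False, K = False, H = True, N = False, G = False, R = True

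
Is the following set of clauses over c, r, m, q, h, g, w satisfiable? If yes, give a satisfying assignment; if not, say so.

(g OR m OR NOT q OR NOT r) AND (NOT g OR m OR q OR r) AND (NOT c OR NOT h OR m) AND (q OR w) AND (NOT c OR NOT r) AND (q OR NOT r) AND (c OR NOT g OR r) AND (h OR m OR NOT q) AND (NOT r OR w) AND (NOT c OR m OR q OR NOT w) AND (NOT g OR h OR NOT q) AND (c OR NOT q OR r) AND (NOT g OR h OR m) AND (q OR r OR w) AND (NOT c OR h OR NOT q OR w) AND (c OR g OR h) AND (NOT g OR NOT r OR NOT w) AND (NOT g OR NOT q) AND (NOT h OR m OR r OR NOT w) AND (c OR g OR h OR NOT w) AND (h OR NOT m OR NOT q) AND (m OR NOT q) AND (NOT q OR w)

Set c = True.
  then (NOT c OR NOT r) forces r = False.
Set m = True.
Set q = True.
  then (NOT g OR NOT q) forces g = False.
  then (h OR NOT m OR NOT q) forces h = True.
  then (NOT q OR w) forces w = True.
All clauses satisfied.

c = True, r = False, m = True, q = True, h = True, g = False, w = True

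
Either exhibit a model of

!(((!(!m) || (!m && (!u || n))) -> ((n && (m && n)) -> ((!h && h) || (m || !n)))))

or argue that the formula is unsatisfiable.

Unsatisfiable

Case m = True: the formula becomes !((True -> True)) = False.
Case m = False: the formula becomes !(((!u || n) -> True)) = False.
Both cases fail — unsatisfiable.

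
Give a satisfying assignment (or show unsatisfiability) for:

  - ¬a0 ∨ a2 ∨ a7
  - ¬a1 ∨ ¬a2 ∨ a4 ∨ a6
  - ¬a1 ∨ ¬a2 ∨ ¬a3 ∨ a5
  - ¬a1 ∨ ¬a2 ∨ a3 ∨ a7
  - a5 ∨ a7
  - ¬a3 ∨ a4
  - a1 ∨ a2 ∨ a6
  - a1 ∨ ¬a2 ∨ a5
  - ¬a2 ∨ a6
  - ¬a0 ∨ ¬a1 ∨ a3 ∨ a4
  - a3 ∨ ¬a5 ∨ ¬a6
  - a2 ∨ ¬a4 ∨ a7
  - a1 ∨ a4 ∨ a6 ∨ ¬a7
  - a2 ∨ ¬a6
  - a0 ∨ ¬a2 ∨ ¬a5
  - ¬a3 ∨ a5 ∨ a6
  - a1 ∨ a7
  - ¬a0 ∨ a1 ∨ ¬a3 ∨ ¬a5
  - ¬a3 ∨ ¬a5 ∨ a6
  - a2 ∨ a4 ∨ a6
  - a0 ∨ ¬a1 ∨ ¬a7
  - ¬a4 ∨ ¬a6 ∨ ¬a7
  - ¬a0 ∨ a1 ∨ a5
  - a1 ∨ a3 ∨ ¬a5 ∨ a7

Set a0 = True.
Set a1 = True.
Set a2 = False.
  then (¬a0 ∨ a2 ∨ a7) forces a7 = True.
  then (a2 ∨ ¬a6) forces a6 = False.
  then (a2 ∨ a4 ∨ a6) forces a4 = True.
Try a3 = True:
  (¬a3 ∨ a5 ∨ a6) forces a5 = True.
  clause (¬a3 ∨ ¬a5 ∨ a6) is falsified — backtrack.
So a3 = False.
Set a5 = False.
All clauses satisfied.

a0 = True; a1 = True; a2 = False; a3 = False; a4 = True; a5 = False; a6 = False; a7 = True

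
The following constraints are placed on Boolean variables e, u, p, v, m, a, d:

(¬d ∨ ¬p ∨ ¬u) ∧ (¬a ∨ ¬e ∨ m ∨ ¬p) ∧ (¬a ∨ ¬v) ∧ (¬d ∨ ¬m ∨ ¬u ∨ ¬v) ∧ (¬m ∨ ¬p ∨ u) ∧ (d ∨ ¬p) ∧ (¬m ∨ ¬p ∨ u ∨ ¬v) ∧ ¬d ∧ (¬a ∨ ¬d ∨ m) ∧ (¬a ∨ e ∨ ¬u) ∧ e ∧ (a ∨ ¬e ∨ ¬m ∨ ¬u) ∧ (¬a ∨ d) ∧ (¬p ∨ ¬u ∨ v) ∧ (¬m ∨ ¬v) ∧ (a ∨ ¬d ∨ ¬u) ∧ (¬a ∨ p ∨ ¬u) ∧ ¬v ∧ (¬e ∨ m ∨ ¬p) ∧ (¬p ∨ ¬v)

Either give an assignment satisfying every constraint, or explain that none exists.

e: True; u: False; p: False; v: False; m: False; a: False; d: False

Unit clause (¬d) forces d = False.
Unit clause (e) forces e = True.
In (¬a ∨ d) only ¬a is left, so a = False.
Unit clause (¬v) forces v = False.
In (d ∨ ¬p) only ¬p is left, so p = False.
Set u = False.
Set m = False.
All clauses satisfied.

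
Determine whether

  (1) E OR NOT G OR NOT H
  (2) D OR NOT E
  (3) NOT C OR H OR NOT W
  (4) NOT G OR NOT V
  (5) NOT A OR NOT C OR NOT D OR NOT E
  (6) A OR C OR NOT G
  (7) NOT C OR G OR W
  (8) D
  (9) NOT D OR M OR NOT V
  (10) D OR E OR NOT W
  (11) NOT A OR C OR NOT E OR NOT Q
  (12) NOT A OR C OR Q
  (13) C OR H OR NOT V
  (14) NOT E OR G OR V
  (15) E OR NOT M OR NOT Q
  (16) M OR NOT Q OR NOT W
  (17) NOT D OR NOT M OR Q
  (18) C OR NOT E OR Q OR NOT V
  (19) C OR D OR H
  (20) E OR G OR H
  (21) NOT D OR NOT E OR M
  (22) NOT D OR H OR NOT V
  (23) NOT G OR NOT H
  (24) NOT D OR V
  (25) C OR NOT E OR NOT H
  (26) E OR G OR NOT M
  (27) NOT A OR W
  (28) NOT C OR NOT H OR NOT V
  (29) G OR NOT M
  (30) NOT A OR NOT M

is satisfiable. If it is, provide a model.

Unsatisfiable

Case D = True:
  (NOT D OR V) forces V = True.
  (NOT G OR NOT V) forces G = False.
  (NOT D OR M OR NOT V) forces M = True.
  Clause (G OR NOT M) is falsified — contradiction.
Case D = False:
  Clause (D) is falsified — contradiction.
Both cases fail, so the formula is unsatisfiable.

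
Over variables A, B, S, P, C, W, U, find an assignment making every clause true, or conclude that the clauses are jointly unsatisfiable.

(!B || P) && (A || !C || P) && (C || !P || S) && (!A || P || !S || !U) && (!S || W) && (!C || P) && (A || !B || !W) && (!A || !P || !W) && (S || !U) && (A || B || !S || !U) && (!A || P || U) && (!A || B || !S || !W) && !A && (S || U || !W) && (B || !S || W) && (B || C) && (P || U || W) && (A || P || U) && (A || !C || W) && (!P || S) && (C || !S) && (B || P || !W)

A=F, B=F, S=T, P=T, C=T, W=T, U=F

Unit clause (!A) forces A = False.
Set B = False.
  then (B || C) forces C = True.
  then (A || !C || W) forces W = True.
  then (B || P || !W) forces P = True.
  then (!P || S) forces S = True.
  then (A || B || !S || !U) forces U = False.
All clauses satisfied.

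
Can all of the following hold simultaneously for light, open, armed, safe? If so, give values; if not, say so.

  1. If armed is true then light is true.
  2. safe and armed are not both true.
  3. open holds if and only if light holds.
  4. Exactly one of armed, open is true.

light: True, open: True, armed: False, safe: False

  (1) armed=F ⇒ light: vacuous ✓
  (2) safe=F, armed=F — not both ✓
  (3) open=T, light=T — same ✓
  (4) {armed, open}: 1 true — exactly one ✓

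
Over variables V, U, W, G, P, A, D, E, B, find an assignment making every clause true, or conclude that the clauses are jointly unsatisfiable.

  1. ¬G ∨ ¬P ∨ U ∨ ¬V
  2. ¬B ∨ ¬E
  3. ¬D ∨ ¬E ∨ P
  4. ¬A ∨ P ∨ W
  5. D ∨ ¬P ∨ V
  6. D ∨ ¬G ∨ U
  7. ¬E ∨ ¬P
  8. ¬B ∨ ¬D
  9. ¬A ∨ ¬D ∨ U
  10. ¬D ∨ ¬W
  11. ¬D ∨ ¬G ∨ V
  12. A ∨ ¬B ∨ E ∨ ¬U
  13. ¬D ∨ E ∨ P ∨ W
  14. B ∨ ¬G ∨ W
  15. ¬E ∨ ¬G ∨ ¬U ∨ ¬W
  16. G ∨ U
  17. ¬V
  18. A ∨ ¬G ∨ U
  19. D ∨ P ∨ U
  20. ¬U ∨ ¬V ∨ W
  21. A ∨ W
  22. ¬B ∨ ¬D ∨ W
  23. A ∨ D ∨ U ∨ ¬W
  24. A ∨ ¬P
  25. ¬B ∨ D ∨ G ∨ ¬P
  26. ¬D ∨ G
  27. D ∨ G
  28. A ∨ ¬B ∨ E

V: False; U: True; W: True; G: True; P: False; A: False; D: False; E: False; B: False

Unit clause (¬V) forces V = False.
Try U = False:
  (G ∨ U) forces G = True.
  (D ∨ ¬G ∨ U) forces D = True.
  clause (¬D ∨ ¬G ∨ V) is falsified — backtrack.
So U = True.
Set W = True.
  then (¬D ∨ ¬W) forces D = False.
  then (D ∨ G) forces G = True.
  then (D ∨ ¬P ∨ V) forces P = False.
  then (¬E ∨ ¬G ∨ ¬U ∨ ¬W) forces E = False.
Set A = False.
  then (A ∨ ¬B ∨ E ∨ ¬U) forces B = False.
All clauses satisfied.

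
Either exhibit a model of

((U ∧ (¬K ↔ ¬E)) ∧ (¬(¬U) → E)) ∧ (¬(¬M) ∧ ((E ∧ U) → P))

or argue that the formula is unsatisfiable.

K = True, M = True, U = True, P = True, E = True

  (U ∧ (¬K ↔ ¬E)) ∧ (¬(¬U) → E) = True
    U ∧ (¬K ↔ ¬E) = True
      ¬K ↔ ¬E = True
        ¬K = False
        ¬E = False
    ¬(¬U) → E = True
      ¬(¬U) = True
        ¬U = False
  ¬(¬M) ∧ ((E ∧ U) → P) = True
    ¬(¬M) = True
      ¬M = False
    (E ∧ U) → P = True
      E ∧ U = True
Both conjuncts True, so the formula holds.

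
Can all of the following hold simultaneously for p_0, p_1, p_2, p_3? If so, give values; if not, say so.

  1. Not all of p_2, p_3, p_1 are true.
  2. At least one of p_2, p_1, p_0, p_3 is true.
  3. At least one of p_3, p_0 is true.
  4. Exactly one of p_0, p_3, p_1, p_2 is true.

p_0=T, p_1=F, p_2=F, p_3=F

  (1) {p_2, p_3, p_1}: 0/3 true — not all ✓
  (2) {p_2, p_1, p_0, p_3}: 1 true — at least one ✓
  (3) {p_3, p_0}: 1 true — at least one ✓
  (4) {p_0, p_3, p_1, p_2}: 1 true — exactly one ✓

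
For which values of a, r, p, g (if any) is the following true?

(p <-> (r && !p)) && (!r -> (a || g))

a = True, r = False, p = False, g = False

  p <-> (r && !p) = True
    r && !p = False
      !p = True
  !r -> (a || g) = True
    !r = True
    a || g = True
Both conjuncts True, so the formula holds.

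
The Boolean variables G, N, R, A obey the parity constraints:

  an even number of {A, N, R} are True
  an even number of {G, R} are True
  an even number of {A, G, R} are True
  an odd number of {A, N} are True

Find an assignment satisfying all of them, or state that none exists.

G = True; N = True; R = True; A = False

{A, N, R}: 2 true → even ✓
{G, R}: 2 true → even ✓
{A, G, R}: 2 true → even ✓
{A, N}: 1 true → odd ✓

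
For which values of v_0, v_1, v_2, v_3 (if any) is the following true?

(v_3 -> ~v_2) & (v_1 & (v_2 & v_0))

v_0 = True; v_1 = True; v_2 = True; v_3 = False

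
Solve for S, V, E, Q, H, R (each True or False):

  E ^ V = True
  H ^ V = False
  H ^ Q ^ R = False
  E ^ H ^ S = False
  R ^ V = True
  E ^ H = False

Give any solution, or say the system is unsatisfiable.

The formula is unsatisfiable.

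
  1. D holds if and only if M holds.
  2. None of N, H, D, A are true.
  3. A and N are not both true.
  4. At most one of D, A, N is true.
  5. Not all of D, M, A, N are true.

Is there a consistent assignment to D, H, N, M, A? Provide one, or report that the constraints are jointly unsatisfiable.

D: False, H: False, N: False, M: False, A: False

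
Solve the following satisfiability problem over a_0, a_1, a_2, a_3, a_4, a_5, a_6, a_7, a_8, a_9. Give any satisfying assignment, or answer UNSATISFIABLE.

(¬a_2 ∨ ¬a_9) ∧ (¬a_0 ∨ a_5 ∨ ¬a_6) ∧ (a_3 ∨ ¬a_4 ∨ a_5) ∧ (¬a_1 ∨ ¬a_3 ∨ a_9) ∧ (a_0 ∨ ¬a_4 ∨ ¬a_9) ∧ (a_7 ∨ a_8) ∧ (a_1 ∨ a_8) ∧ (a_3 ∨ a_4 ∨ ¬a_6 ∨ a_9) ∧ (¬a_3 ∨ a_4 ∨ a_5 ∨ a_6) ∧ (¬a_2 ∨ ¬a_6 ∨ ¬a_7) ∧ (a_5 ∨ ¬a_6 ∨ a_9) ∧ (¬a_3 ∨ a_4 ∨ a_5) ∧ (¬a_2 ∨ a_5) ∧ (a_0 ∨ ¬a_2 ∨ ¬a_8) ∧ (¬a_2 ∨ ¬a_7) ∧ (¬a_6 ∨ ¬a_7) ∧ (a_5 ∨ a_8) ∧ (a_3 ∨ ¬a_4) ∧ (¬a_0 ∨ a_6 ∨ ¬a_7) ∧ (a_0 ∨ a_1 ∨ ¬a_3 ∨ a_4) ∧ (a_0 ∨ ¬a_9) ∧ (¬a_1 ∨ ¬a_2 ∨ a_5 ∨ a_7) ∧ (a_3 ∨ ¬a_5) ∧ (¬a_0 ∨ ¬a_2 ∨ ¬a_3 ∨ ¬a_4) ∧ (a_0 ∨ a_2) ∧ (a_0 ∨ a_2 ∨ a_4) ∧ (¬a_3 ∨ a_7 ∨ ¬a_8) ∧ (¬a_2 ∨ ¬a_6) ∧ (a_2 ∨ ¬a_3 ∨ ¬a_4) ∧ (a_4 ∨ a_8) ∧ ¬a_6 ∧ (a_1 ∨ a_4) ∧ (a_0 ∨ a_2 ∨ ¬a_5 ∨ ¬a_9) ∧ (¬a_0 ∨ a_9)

Unit clause (¬a_6) forces a_6 = False.
Set a_0 = True.
  then (¬a_0 ∨ a_6 ∨ ¬a_7) forces a_7 = False.
  then (¬a_0 ∨ a_9) forces a_9 = True.
  then (¬a_2 ∨ ¬a_9) forces a_2 = False.
  then (a_7 ∨ a_8) forces a_8 = True.
  then (¬a_3 ∨ a_7 ∨ ¬a_8) forces a_3 = False.
  then (a_3 ∨ ¬a_4) forces a_4 = False.
  then (a_3 ∨ ¬a_5) forces a_5 = False.
  then (a_1 ∨ a_4) forces a_1 = True.
All clauses satisfied.

a_0 = True, a_1 = True, a_2 = False, a_3 = False, a_4 = False, a_5 = False, a_6 = False, a_7 = False, a_8 = True, a_9 = True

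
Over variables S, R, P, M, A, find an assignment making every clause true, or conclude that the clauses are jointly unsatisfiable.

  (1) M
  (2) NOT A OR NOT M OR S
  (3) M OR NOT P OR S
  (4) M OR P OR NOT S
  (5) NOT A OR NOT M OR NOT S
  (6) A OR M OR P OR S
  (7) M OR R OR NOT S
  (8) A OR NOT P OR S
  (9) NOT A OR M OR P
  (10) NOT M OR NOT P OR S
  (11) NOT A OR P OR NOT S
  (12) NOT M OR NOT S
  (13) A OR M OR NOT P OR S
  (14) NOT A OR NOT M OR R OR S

S = False; R = False; P = False; M = True; A = False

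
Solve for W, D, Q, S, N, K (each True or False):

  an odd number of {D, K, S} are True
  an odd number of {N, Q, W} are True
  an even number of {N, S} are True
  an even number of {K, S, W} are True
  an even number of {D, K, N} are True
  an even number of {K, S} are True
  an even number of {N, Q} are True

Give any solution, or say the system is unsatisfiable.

No satisfying assignment exists.

Adding constraints 1, 3, 5 mod 2: every variable appears an even number of times on the left, so the left side is 0.
But the right sides sum to 1 (mod 2). 0 ≠ 1 — the system is inconsistent.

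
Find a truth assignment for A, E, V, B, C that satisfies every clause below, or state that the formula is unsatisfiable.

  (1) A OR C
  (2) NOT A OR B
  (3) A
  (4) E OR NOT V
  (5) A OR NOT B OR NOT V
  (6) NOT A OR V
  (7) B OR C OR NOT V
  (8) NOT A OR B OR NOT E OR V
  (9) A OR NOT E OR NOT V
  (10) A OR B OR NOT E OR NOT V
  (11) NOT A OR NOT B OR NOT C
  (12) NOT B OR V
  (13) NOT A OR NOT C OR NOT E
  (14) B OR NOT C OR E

Unit clause (A) forces A = True.
In (NOT A OR V) only V is left, so V = True.
In (NOT A OR B) only B is left, so B = True.
In (E OR NOT V) only E is left, so E = True.
In (NOT A OR NOT B OR NOT C) only NOT C is left, so C = False.
All clauses satisfied.

A = True; E = True; V = True; B = True; C = False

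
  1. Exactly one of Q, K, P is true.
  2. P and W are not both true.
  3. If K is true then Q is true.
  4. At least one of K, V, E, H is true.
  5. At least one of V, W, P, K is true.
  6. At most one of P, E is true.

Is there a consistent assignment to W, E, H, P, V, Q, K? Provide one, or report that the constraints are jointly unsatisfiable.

W = False, E = True, H = True, P = False, V = True, Q = True, K = False

  (1) {Q, K, P}: 1 true — exactly one ✓
  (2) P=F, W=F — not both ✓
  (3) K=F ⇒ Q: vacuous ✓
  (4) {K, V, E, H}: 3 true — at least one ✓
  (5) {V, W, P, K}: 1 true — at least one ✓
  (6) {P, E}: 1 true — at most one ✓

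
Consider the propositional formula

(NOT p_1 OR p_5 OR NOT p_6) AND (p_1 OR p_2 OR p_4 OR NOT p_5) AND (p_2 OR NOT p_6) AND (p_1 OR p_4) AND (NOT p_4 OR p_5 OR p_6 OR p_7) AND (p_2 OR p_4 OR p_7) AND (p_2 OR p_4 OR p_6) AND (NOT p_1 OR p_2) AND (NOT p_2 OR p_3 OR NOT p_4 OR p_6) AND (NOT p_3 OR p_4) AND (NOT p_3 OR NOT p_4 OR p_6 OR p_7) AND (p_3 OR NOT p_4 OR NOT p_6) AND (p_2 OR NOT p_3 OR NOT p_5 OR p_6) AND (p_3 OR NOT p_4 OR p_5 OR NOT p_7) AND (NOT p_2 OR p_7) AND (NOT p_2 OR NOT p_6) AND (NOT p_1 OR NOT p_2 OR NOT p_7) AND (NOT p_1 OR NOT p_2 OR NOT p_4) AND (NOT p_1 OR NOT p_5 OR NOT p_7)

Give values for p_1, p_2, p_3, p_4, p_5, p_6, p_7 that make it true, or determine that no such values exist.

Set p_1 = False.
  then (p_1 OR p_4) forces p_4 = True.
Set p_2 = False.
  then (p_2 OR NOT p_6) forces p_6 = False.
Set p_3 = False.
Set p_5 = True.
Set p_7 = True.
All clauses satisfied.

p_1 = False, p_2 = False, p_3 = False, p_4 = True, p_5 = True, p_6 = False, p_7 = True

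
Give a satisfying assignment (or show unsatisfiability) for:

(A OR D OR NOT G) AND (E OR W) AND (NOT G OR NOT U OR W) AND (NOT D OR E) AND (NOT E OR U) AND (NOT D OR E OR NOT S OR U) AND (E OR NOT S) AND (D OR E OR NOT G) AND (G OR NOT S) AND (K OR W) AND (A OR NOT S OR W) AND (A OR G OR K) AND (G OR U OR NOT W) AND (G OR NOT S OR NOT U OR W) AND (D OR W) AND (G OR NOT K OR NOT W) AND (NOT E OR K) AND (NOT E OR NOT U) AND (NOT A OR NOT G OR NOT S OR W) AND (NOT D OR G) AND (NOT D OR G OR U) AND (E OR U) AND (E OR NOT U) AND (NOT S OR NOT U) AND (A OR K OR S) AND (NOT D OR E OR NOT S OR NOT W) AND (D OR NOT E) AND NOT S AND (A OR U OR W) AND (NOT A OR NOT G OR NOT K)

Unsatisfiable — no assignment works.

Case U = True:
  (NOT E OR NOT U) forces E = False.
  Clause (E OR NOT U) is falsified — contradiction.
Case U = False:
  (NOT E OR U) forces E = False.
  Clause (E OR U) is falsified — contradiction.
Both cases fail, so the formula is unsatisfiable.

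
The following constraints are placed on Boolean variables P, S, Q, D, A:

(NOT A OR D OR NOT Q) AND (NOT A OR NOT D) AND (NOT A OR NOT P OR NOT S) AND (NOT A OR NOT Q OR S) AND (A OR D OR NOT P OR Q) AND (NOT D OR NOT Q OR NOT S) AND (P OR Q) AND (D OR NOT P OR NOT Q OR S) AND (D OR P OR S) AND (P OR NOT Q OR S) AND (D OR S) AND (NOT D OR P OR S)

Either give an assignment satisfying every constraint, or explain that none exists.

Set P = True.
Set S = True.
  then (NOT A OR NOT P OR NOT S) forces A = False.
Set Q = True.
  then (NOT D OR NOT Q OR NOT S) forces D = False.
All clauses satisfied.

P = True, S = True, Q = True, D = False, A = False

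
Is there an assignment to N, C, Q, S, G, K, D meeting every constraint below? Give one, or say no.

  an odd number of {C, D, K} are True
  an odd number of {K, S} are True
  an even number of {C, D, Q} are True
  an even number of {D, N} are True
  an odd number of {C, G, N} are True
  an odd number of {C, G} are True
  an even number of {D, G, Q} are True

Adding constraints 3, 6, 7 mod 2: every variable appears an even number of times on the left, so the left side is 0.
But the right sides sum to 1 (mod 2). 0 ≠ 1 — the system is inconsistent.

No satisfying assignment exists.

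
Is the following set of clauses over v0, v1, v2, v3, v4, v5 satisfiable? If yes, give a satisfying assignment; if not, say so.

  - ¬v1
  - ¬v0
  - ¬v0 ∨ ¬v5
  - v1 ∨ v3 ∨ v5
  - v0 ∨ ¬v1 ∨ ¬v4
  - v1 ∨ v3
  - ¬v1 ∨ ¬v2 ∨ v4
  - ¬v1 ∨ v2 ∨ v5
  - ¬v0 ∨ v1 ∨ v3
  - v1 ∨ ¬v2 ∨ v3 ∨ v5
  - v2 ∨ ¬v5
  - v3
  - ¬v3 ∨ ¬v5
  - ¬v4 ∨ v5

Unit clause (¬v1) forces v1 = False.
Unit clause (¬v0) forces v0 = False.
In (v1 ∨ v3) only v3 is left, so v3 = True.
In (¬v3 ∨ ¬v5) only ¬v5 is left, so v5 = False.
In (¬v4 ∨ v5) only ¬v4 is left, so v4 = False.
Set v2 = False.
All clauses satisfied.

v0=F, v1=F, v2=F, v3=T, v4=F, v5=F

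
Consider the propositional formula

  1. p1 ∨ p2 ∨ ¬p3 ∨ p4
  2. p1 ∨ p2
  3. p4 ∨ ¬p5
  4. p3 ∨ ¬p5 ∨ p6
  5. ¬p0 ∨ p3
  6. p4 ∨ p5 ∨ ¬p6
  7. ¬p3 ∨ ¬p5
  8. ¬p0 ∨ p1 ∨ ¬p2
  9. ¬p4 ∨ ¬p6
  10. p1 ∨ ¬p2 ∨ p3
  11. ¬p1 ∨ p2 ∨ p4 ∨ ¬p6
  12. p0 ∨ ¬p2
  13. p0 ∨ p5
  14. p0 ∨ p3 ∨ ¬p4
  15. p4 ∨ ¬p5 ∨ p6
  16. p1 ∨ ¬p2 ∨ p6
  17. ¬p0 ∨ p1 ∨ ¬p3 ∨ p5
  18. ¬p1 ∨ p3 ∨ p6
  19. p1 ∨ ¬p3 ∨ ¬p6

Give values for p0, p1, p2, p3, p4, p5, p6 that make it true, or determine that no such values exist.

Set p0 = True.
  then (¬p0 ∨ p3) forces p3 = True.
  then (¬p3 ∨ ¬p5) forces p5 = False.
  then (¬p0 ∨ p1 ∨ ¬p3 ∨ p5) forces p1 = True.
Set p2 = False.
Set p4 = False.
  then (p4 ∨ p5 ∨ ¬p6) forces p6 = False.
All clauses satisfied.

p0 = True; p1 = True; p2 = False; p3 = True; p4 = False; p5 = False; p6 = False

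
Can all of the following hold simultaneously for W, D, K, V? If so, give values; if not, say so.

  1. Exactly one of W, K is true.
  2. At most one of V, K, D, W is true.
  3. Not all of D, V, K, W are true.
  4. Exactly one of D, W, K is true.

W: False, D: False, K: True, V: False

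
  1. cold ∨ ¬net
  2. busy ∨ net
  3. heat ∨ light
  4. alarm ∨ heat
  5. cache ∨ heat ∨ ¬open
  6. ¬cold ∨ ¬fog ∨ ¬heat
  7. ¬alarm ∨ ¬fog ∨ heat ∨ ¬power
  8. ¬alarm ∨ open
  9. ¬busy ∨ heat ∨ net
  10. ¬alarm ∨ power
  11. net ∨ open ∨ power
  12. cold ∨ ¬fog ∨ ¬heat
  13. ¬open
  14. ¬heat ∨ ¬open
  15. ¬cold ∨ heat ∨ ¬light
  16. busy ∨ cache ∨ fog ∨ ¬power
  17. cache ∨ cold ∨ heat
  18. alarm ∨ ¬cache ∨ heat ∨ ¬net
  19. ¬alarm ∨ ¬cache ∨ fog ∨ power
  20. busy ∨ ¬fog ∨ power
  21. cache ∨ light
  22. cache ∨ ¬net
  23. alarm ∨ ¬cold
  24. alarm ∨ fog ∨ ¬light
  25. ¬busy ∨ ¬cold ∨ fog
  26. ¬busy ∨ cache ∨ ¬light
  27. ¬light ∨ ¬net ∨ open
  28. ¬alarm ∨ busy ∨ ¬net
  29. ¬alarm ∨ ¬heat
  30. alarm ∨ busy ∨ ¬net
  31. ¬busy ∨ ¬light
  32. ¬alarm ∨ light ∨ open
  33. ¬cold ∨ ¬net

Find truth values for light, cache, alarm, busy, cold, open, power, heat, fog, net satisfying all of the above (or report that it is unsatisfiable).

Unit clause (¬open) forces open = False.
In (¬alarm ∨ open) only ¬alarm is left, so alarm = False.
In (alarm ∨ ¬cold) only ¬cold is left, so cold = False.
In (cold ∨ ¬net) only ¬net is left, so net = False.
In (busy ∨ net) only busy is left, so busy = True.
In (alarm ∨ heat) only heat is left, so heat = True.
In (net ∨ open ∨ power) only power is left, so power = True.
In (cold ∨ ¬fog ∨ ¬heat) only ¬fog is left, so fog = False.
In (alarm ∨ fog ∨ ¬light) only ¬light is left, so light = False.
In (cache ∨ light) only cache is left, so cache = True.
All clauses satisfied.

light = False, cache = True, alarm = False, busy = True, cold = False, open = False, power = True, heat = True, fog = False, net = False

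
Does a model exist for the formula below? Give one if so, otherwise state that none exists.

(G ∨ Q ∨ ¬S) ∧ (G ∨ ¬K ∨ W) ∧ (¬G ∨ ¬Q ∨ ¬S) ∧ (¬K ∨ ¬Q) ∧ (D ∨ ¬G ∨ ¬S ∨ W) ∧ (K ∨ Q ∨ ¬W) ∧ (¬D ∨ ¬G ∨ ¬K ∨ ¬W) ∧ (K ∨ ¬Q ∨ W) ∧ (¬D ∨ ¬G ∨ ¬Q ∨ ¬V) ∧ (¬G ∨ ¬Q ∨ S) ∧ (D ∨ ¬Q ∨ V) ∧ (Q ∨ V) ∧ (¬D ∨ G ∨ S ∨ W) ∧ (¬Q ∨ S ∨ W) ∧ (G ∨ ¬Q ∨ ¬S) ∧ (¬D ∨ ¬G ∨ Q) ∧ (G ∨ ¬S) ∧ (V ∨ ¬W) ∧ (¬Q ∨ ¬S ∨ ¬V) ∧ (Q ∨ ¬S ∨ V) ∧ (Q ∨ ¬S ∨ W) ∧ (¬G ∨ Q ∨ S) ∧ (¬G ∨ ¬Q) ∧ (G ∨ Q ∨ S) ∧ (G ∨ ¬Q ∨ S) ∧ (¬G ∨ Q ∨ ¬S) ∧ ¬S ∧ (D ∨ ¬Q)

Case G = True:
  (¬G ∨ ¬Q) forces Q = False.
  (Q ∨ V) forces V = True.
  (¬D ∨ ¬G ∨ Q) forces D = False.
  (¬G ∨ Q ∨ S) forces S = True.
  Clause (¬G ∨ Q ∨ ¬S) is falsified — contradiction.
Case G = False:
  (G ∨ ¬S) forces S = False.
  (G ∨ Q ∨ S) forces Q = True.
  Clause (G ∨ ¬Q ∨ S) is falsified — contradiction.
Both cases fail, so the formula is unsatisfiable.

UNSATISFIABLE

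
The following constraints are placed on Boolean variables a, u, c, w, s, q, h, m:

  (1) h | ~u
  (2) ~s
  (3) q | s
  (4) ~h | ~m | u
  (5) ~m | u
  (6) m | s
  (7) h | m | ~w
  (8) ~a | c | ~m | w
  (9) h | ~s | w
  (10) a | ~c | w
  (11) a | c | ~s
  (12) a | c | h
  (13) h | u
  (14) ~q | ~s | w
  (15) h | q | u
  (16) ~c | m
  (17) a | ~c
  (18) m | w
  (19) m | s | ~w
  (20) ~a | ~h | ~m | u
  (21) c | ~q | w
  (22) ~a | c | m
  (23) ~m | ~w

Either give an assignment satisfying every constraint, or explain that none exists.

a = True, u = True, c = True, w = False, s = False, q = True, h = True, m = True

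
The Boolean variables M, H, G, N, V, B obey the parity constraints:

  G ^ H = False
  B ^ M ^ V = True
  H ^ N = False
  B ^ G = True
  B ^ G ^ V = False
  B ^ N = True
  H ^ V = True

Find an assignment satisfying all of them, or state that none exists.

M = True, H = False, G = False, N = False, V = True, B = True

G ^ H = F ^ F = False ✓
B ^ M ^ V = T ^ T ^ T = True ✓
H ^ N = F ^ F = False ✓
B ^ G = T ^ F = True ✓
B ^ G ^ V = T ^ F ^ T = False ✓
B ^ N = T ^ F = True ✓
H ^ V = F ^ T = True ✓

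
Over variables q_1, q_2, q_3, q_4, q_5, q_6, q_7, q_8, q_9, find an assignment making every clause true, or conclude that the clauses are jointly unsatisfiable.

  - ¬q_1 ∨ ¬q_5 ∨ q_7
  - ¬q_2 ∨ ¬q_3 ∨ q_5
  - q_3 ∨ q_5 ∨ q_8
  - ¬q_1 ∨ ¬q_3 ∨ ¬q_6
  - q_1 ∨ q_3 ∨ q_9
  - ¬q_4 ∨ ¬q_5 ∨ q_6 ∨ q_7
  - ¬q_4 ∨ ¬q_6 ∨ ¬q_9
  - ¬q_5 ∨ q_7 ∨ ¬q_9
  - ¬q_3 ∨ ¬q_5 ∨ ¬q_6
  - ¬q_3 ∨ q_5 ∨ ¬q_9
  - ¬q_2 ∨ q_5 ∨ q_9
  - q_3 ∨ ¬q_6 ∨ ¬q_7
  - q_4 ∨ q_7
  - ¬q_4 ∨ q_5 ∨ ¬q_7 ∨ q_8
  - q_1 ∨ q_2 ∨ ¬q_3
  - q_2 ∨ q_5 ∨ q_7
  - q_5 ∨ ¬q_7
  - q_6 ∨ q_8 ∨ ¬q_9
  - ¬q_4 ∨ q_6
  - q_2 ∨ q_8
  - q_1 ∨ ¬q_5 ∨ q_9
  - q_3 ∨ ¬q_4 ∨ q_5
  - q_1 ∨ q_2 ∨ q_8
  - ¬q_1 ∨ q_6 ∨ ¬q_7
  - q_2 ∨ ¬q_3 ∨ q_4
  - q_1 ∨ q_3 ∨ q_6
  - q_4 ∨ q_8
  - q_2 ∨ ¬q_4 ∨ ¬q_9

q_1 = False, q_2 = True, q_3 = True, q_4 = False, q_5 = True, q_6 = False, q_7 = True, q_8 = True, q_9 = True

Set q_1 = False.
Set q_2 = True.
Try q_3 = False:
  (q_1 ∨ q_3 ∨ q_9) forces q_9 = True.
  (q_1 ∨ q_3 ∨ q_6) forces q_6 = True.
  (¬q_4 ∨ ¬q_6 ∨ ¬q_9) forces q_4 = False.
  (q_3 ∨ ¬q_6 ∨ ¬q_7) forces q_7 = False.
  clause (q_4 ∨ q_7) is falsified — backtrack.
So q_3 = True.
  then (¬q_2 ∨ ¬q_3 ∨ q_5) forces q_5 = True.
  then (¬q_3 ∨ ¬q_5 ∨ ¬q_6) forces q_6 = False.
  then (¬q_4 ∨ q_6) forces q_4 = False.
  then (q_1 ∨ ¬q_5 ∨ q_9) forces q_9 = True.
  then (q_4 ∨ q_8) forces q_8 = True.
  then (¬q_5 ∨ q_7 ∨ ¬q_9) forces q_7 = True.
All clauses satisfied.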